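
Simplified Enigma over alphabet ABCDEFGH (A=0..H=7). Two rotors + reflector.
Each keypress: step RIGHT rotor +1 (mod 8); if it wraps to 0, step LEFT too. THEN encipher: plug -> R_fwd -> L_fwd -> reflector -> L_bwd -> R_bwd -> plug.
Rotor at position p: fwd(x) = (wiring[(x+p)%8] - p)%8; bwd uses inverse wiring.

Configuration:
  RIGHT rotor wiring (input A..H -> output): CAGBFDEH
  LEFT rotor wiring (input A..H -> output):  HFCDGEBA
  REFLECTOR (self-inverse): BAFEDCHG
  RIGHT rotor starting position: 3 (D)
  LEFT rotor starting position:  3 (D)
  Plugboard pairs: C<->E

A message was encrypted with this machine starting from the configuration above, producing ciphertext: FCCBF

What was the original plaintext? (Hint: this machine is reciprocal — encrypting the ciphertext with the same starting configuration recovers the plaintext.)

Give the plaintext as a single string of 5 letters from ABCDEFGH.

Answer: CBDDG

Derivation:
Char 1 ('F'): step: R->4, L=3; F->plug->F->R->E->L->F->refl->C->L'->G->R'->E->plug->C
Char 2 ('C'): step: R->5, L=3; C->plug->E->R->D->L->G->refl->H->L'->H->R'->B->plug->B
Char 3 ('C'): step: R->6, L=3; C->plug->E->R->A->L->A->refl->B->L'->C->R'->D->plug->D
Char 4 ('B'): step: R->7, L=3; B->plug->B->R->D->L->G->refl->H->L'->H->R'->D->plug->D
Char 5 ('F'): step: R->0, L->4 (L advanced); F->plug->F->R->D->L->E->refl->D->L'->E->R'->G->plug->G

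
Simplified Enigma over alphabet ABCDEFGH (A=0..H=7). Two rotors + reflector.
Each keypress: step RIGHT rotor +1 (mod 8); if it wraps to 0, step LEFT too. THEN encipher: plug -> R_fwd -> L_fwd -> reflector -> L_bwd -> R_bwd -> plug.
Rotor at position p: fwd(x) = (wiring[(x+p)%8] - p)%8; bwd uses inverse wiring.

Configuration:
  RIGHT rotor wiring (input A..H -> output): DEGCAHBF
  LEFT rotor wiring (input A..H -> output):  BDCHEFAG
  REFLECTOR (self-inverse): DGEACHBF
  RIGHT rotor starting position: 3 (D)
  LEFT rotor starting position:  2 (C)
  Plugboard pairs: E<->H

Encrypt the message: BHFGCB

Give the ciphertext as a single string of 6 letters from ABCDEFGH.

Answer: FBBHBC

Derivation:
Char 1 ('B'): step: R->4, L=2; B->plug->B->R->D->L->D->refl->A->L'->A->R'->F->plug->F
Char 2 ('H'): step: R->5, L=2; H->plug->E->R->H->L->B->refl->G->L'->E->R'->B->plug->B
Char 3 ('F'): step: R->6, L=2; F->plug->F->R->E->L->G->refl->B->L'->H->R'->B->plug->B
Char 4 ('G'): step: R->7, L=2; G->plug->G->R->A->L->A->refl->D->L'->D->R'->E->plug->H
Char 5 ('C'): step: R->0, L->3 (L advanced); C->plug->C->R->G->L->A->refl->D->L'->E->R'->B->plug->B
Char 6 ('B'): step: R->1, L=3; B->plug->B->R->F->L->G->refl->B->L'->B->R'->C->plug->C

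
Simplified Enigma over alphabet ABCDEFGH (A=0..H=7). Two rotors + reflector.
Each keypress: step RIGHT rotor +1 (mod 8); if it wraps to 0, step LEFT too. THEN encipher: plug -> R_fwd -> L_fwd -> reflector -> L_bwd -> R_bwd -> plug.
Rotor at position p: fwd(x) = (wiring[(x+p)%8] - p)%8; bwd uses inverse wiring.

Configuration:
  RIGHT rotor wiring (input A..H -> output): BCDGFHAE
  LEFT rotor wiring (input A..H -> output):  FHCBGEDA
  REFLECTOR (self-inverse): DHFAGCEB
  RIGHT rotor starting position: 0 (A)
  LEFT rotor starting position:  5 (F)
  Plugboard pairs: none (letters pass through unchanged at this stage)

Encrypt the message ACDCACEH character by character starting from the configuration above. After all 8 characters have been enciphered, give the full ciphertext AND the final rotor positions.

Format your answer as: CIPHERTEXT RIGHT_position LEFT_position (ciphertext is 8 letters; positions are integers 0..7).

Char 1 ('A'): step: R->1, L=5; A->plug->A->R->B->L->G->refl->E->L'->G->R'->E->plug->E
Char 2 ('C'): step: R->2, L=5; C->plug->C->R->D->L->A->refl->D->L'->C->R'->F->plug->F
Char 3 ('D'): step: R->3, L=5; D->plug->D->R->F->L->F->refl->C->L'->E->R'->C->plug->C
Char 4 ('C'): step: R->4, L=5; C->plug->C->R->E->L->C->refl->F->L'->F->R'->E->plug->E
Char 5 ('A'): step: R->5, L=5; A->plug->A->R->C->L->D->refl->A->L'->D->R'->B->plug->B
Char 6 ('C'): step: R->6, L=5; C->plug->C->R->D->L->A->refl->D->L'->C->R'->A->plug->A
Char 7 ('E'): step: R->7, L=5; E->plug->E->R->H->L->B->refl->H->L'->A->R'->G->plug->G
Char 8 ('H'): step: R->0, L->6 (L advanced); H->plug->H->R->E->L->E->refl->G->L'->H->R'->F->plug->F
Final: ciphertext=EFCEBAGF, RIGHT=0, LEFT=6

Answer: EFCEBAGF 0 6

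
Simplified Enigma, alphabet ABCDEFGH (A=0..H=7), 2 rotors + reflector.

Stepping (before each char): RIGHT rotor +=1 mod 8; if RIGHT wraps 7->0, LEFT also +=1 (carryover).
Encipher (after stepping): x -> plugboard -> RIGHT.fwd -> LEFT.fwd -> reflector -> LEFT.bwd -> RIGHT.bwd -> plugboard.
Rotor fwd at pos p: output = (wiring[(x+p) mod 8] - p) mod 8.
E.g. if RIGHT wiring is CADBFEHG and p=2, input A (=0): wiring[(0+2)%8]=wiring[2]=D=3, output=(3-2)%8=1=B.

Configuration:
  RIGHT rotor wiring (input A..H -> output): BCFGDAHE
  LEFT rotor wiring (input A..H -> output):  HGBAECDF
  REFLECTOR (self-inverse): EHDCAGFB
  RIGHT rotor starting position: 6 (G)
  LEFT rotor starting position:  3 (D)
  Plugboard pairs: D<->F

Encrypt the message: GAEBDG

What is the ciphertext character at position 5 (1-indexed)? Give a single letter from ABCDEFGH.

Char 1 ('G'): step: R->7, L=3; G->plug->G->R->B->L->B->refl->H->L'->C->R'->B->plug->B
Char 2 ('A'): step: R->0, L->4 (L advanced); A->plug->A->R->B->L->G->refl->F->L'->G->R'->D->plug->F
Char 3 ('E'): step: R->1, L=4; E->plug->E->R->H->L->E->refl->A->L'->A->R'->H->plug->H
Char 4 ('B'): step: R->2, L=4; B->plug->B->R->E->L->D->refl->C->L'->F->R'->E->plug->E
Char 5 ('D'): step: R->3, L=4; D->plug->F->R->G->L->F->refl->G->L'->B->R'->E->plug->E

E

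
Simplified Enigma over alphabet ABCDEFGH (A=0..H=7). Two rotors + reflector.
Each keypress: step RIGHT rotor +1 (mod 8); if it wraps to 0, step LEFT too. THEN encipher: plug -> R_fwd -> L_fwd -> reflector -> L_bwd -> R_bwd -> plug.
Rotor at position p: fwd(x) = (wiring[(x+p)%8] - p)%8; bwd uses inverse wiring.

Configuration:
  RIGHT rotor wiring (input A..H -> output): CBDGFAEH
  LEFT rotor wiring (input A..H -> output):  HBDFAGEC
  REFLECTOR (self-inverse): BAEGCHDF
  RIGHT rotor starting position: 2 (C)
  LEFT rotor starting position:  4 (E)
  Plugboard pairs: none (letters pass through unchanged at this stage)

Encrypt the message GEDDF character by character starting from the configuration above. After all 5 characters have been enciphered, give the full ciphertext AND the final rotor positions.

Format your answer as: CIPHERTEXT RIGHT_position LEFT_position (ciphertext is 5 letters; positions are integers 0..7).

Answer: CFFCH 7 4

Derivation:
Char 1 ('G'): step: R->3, L=4; G->plug->G->R->G->L->H->refl->F->L'->F->R'->C->plug->C
Char 2 ('E'): step: R->4, L=4; E->plug->E->R->G->L->H->refl->F->L'->F->R'->F->plug->F
Char 3 ('D'): step: R->5, L=4; D->plug->D->R->F->L->F->refl->H->L'->G->R'->F->plug->F
Char 4 ('D'): step: R->6, L=4; D->plug->D->R->D->L->G->refl->D->L'->E->R'->C->plug->C
Char 5 ('F'): step: R->7, L=4; F->plug->F->R->G->L->H->refl->F->L'->F->R'->H->plug->H
Final: ciphertext=CFFCH, RIGHT=7, LEFT=4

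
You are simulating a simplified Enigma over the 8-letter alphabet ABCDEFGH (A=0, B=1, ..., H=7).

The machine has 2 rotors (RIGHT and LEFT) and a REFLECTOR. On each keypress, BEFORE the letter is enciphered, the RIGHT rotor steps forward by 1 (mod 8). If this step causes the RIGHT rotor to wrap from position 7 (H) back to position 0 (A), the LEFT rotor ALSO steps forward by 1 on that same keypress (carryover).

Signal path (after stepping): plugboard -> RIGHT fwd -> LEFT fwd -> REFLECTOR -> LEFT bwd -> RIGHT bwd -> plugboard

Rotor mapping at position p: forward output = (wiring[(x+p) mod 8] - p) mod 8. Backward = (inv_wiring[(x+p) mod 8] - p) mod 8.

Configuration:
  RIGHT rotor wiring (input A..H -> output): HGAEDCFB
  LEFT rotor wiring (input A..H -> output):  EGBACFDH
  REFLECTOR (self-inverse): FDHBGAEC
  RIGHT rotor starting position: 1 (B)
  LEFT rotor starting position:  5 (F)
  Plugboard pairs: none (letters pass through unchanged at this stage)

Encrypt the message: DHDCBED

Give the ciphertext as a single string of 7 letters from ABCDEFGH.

Char 1 ('D'): step: R->2, L=5; D->plug->D->R->A->L->A->refl->F->L'->H->R'->F->plug->F
Char 2 ('H'): step: R->3, L=5; H->plug->H->R->F->L->E->refl->G->L'->B->R'->A->plug->A
Char 3 ('D'): step: R->4, L=5; D->plug->D->R->F->L->E->refl->G->L'->B->R'->C->plug->C
Char 4 ('C'): step: R->5, L=5; C->plug->C->R->E->L->B->refl->D->L'->G->R'->H->plug->H
Char 5 ('B'): step: R->6, L=5; B->plug->B->R->D->L->H->refl->C->L'->C->R'->E->plug->E
Char 6 ('E'): step: R->7, L=5; E->plug->E->R->F->L->E->refl->G->L'->B->R'->D->plug->D
Char 7 ('D'): step: R->0, L->6 (L advanced); D->plug->D->R->E->L->D->refl->B->L'->B->R'->H->plug->H

Answer: FACHEDH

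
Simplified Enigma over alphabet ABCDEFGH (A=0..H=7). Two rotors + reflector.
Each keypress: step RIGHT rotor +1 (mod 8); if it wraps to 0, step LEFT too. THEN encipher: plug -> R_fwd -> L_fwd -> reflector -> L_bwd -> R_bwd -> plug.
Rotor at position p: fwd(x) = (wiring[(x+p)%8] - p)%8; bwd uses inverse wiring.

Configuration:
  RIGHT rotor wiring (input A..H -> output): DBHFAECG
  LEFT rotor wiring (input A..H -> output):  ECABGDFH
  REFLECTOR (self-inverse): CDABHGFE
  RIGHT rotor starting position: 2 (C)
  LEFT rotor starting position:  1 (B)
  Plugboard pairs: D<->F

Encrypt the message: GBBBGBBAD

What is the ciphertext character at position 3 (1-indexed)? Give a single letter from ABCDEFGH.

Char 1 ('G'): step: R->3, L=1; G->plug->G->R->G->L->G->refl->F->L'->D->R'->E->plug->E
Char 2 ('B'): step: R->4, L=1; B->plug->B->R->A->L->B->refl->D->L'->H->R'->E->plug->E
Char 3 ('B'): step: R->5, L=1; B->plug->B->R->F->L->E->refl->H->L'->B->R'->C->plug->C

C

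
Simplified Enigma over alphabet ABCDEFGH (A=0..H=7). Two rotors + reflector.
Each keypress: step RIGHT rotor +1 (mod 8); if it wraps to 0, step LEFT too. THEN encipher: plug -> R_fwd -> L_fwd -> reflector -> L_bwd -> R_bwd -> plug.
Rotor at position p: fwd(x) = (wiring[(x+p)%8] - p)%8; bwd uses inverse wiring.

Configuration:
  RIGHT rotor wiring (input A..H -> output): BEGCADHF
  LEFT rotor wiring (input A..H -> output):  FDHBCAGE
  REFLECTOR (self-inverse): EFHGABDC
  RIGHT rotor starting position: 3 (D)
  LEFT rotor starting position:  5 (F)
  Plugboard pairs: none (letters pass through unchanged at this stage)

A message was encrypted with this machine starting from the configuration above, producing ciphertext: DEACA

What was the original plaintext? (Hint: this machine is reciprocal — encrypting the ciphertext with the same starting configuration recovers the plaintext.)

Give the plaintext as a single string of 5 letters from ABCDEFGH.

Answer: BFBBH

Derivation:
Char 1 ('D'): step: R->4, L=5; D->plug->D->R->B->L->B->refl->F->L'->H->R'->B->plug->B
Char 2 ('E'): step: R->5, L=5; E->plug->E->R->H->L->F->refl->B->L'->B->R'->F->plug->F
Char 3 ('A'): step: R->6, L=5; A->plug->A->R->B->L->B->refl->F->L'->H->R'->B->plug->B
Char 4 ('C'): step: R->7, L=5; C->plug->C->R->F->L->C->refl->H->L'->C->R'->B->plug->B
Char 5 ('A'): step: R->0, L->6 (L advanced); A->plug->A->R->B->L->G->refl->D->L'->F->R'->H->plug->H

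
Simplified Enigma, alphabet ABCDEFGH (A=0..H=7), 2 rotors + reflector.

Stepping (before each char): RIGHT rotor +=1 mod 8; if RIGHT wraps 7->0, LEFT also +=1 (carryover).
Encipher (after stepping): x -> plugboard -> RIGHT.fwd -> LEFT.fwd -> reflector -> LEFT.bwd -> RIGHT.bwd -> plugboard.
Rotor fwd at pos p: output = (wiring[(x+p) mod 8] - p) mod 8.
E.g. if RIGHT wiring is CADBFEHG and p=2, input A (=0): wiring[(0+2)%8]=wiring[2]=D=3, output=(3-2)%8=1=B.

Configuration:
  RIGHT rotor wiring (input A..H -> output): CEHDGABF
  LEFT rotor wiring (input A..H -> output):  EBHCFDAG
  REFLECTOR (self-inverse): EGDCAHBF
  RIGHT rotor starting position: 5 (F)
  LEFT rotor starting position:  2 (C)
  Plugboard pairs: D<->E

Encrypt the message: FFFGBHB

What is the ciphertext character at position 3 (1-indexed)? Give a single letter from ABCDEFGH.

Char 1 ('F'): step: R->6, L=2; F->plug->F->R->F->L->E->refl->A->L'->B->R'->E->plug->D
Char 2 ('F'): step: R->7, L=2; F->plug->F->R->H->L->H->refl->F->L'->A->R'->D->plug->E
Char 3 ('F'): step: R->0, L->3 (L advanced); F->plug->F->R->A->L->H->refl->F->L'->D->R'->D->plug->E

E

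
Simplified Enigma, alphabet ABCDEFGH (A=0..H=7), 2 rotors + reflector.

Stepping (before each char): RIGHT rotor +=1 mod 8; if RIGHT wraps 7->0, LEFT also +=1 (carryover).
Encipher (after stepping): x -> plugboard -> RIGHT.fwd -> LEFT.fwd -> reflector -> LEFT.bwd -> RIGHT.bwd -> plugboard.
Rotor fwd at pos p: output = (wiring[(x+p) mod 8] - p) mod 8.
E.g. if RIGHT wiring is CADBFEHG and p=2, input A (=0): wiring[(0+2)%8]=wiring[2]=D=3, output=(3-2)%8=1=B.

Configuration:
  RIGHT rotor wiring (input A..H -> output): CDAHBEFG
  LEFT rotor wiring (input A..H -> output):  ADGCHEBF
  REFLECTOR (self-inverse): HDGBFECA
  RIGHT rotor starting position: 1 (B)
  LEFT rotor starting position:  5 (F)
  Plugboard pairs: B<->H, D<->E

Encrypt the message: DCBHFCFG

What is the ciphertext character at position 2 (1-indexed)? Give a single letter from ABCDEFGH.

Char 1 ('D'): step: R->2, L=5; D->plug->E->R->D->L->D->refl->B->L'->F->R'->B->plug->H
Char 2 ('C'): step: R->3, L=5; C->plug->C->R->B->L->E->refl->F->L'->G->R'->B->plug->H

H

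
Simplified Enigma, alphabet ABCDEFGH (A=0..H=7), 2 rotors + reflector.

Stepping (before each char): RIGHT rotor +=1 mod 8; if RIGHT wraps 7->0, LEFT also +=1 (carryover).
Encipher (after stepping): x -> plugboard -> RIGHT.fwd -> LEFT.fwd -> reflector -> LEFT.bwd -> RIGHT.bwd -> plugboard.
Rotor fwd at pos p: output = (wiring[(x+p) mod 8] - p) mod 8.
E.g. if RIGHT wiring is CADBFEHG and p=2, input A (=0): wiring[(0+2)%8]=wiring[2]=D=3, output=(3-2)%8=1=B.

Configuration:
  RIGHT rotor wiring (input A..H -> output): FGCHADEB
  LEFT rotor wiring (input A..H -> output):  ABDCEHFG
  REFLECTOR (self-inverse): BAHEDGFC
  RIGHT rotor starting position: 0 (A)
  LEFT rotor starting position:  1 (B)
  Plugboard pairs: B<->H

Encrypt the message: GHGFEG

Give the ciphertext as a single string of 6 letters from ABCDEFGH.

Char 1 ('G'): step: R->1, L=1; G->plug->G->R->A->L->A->refl->B->L'->C->R'->E->plug->E
Char 2 ('H'): step: R->2, L=1; H->plug->B->R->F->L->E->refl->D->L'->D->R'->G->plug->G
Char 3 ('G'): step: R->3, L=1; G->plug->G->R->D->L->D->refl->E->L'->F->R'->B->plug->H
Char 4 ('F'): step: R->4, L=1; F->plug->F->R->C->L->B->refl->A->L'->A->R'->C->plug->C
Char 5 ('E'): step: R->5, L=1; E->plug->E->R->B->L->C->refl->H->L'->H->R'->B->plug->H
Char 6 ('G'): step: R->6, L=1; G->plug->G->R->C->L->B->refl->A->L'->A->R'->D->plug->D

Answer: EGHCHD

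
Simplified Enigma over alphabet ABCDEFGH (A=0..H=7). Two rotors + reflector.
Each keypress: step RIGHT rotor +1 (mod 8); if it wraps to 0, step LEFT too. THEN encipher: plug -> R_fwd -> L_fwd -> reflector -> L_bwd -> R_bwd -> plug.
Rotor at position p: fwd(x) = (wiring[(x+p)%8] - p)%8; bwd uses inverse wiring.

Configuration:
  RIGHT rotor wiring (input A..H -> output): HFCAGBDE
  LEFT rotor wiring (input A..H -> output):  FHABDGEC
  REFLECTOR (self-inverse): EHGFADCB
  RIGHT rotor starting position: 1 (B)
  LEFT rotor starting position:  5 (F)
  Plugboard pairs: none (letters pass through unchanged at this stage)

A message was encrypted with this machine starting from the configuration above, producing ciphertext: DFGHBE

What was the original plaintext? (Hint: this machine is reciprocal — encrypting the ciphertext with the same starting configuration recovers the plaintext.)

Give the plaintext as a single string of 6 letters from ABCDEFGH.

Answer: CHEEHB

Derivation:
Char 1 ('D'): step: R->2, L=5; D->plug->D->R->H->L->G->refl->C->L'->E->R'->C->plug->C
Char 2 ('F'): step: R->3, L=5; F->plug->F->R->E->L->C->refl->G->L'->H->R'->H->plug->H
Char 3 ('G'): step: R->4, L=5; G->plug->G->R->G->L->E->refl->A->L'->D->R'->E->plug->E
Char 4 ('H'): step: R->5, L=5; H->plug->H->R->B->L->H->refl->B->L'->A->R'->E->plug->E
Char 5 ('B'): step: R->6, L=5; B->plug->B->R->G->L->E->refl->A->L'->D->R'->H->plug->H
Char 6 ('E'): step: R->7, L=5; E->plug->E->R->B->L->H->refl->B->L'->A->R'->B->plug->B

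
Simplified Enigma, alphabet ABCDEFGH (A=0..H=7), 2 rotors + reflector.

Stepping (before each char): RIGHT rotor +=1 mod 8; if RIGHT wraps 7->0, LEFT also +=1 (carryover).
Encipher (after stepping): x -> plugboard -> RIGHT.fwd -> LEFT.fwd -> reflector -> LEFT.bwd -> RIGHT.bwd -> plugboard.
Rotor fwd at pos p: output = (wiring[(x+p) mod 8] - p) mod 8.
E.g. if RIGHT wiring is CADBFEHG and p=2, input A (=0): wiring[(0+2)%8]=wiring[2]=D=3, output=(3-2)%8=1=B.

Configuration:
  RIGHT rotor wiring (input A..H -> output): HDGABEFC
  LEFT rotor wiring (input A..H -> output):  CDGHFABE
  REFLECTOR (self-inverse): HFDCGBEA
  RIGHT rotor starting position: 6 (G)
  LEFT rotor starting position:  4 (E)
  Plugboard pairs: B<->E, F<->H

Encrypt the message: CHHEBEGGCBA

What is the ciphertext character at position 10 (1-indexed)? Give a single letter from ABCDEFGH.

Char 1 ('C'): step: R->7, L=4; C->plug->C->R->E->L->G->refl->E->L'->B->R'->E->plug->B
Char 2 ('H'): step: R->0, L->5 (L advanced); H->plug->F->R->E->L->G->refl->E->L'->B->R'->E->plug->B
Char 3 ('H'): step: R->1, L=5; H->plug->F->R->E->L->G->refl->E->L'->B->R'->G->plug->G
Char 4 ('E'): step: R->2, L=5; E->plug->B->R->G->L->C->refl->D->L'->A->R'->F->plug->H
Char 5 ('B'): step: R->3, L=5; B->plug->E->R->H->L->A->refl->H->L'->C->R'->D->plug->D
Char 6 ('E'): step: R->4, L=5; E->plug->B->R->A->L->D->refl->C->L'->G->R'->D->plug->D
Char 7 ('G'): step: R->5, L=5; G->plug->G->R->D->L->F->refl->B->L'->F->R'->C->plug->C
Char 8 ('G'): step: R->6, L=5; G->plug->G->R->D->L->F->refl->B->L'->F->R'->D->plug->D
Char 9 ('C'): step: R->7, L=5; C->plug->C->R->E->L->G->refl->E->L'->B->R'->E->plug->B
Char 10 ('B'): step: R->0, L->6 (L advanced); B->plug->E->R->B->L->G->refl->E->L'->C->R'->H->plug->F

F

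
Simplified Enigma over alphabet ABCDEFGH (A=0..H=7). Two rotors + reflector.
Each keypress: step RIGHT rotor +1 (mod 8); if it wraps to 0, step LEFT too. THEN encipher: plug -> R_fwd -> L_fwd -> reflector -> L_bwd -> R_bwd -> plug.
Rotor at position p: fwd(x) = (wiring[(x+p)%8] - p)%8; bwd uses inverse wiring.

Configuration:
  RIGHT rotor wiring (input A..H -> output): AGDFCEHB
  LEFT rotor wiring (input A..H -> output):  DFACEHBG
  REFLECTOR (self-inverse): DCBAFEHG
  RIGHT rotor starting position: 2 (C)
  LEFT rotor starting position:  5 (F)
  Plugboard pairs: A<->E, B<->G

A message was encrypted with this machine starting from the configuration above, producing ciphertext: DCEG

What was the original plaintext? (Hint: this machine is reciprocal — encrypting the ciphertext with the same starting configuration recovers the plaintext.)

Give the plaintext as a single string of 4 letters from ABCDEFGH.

Answer: FBDF

Derivation:
Char 1 ('D'): step: R->3, L=5; D->plug->D->R->E->L->A->refl->D->L'->F->R'->F->plug->F
Char 2 ('C'): step: R->4, L=5; C->plug->C->R->D->L->G->refl->H->L'->H->R'->G->plug->B
Char 3 ('E'): step: R->5, L=5; E->plug->A->R->H->L->H->refl->G->L'->D->R'->D->plug->D
Char 4 ('G'): step: R->6, L=5; G->plug->B->R->D->L->G->refl->H->L'->H->R'->F->plug->F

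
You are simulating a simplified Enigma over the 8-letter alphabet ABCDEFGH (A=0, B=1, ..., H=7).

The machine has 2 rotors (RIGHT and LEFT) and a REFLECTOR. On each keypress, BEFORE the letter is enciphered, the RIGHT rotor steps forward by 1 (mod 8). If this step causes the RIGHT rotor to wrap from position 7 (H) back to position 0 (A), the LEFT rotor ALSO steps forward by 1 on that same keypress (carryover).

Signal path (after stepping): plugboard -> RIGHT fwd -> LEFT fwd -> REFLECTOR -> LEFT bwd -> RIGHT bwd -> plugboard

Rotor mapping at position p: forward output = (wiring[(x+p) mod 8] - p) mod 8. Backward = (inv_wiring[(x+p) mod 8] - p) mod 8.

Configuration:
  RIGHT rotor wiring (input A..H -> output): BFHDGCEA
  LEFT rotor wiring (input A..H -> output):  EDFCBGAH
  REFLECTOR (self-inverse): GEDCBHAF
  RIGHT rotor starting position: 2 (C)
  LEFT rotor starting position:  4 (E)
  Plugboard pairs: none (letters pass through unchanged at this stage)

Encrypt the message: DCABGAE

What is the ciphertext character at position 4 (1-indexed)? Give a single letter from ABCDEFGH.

Char 1 ('D'): step: R->3, L=4; D->plug->D->R->B->L->C->refl->D->L'->D->R'->B->plug->B
Char 2 ('C'): step: R->4, L=4; C->plug->C->R->A->L->F->refl->H->L'->F->R'->E->plug->E
Char 3 ('A'): step: R->5, L=4; A->plug->A->R->F->L->H->refl->F->L'->A->R'->E->plug->E
Char 4 ('B'): step: R->6, L=4; B->plug->B->R->C->L->E->refl->B->L'->G->R'->A->plug->A

A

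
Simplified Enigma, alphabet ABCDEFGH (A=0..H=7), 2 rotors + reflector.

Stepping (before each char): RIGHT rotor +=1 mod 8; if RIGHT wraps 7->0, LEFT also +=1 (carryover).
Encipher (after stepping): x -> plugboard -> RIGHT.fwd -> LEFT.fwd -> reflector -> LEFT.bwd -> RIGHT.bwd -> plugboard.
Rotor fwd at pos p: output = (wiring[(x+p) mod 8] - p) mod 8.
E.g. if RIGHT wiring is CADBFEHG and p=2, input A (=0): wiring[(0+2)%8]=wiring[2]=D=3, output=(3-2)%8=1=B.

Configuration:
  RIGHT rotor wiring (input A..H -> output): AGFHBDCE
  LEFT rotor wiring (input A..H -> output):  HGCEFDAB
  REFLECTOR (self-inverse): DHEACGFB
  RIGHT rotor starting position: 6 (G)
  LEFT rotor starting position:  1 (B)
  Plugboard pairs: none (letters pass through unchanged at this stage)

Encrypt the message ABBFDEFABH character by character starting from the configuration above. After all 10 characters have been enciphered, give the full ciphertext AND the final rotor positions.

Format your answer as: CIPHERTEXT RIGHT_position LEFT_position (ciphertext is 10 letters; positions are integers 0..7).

Char 1 ('A'): step: R->7, L=1; A->plug->A->R->F->L->H->refl->B->L'->B->R'->B->plug->B
Char 2 ('B'): step: R->0, L->2 (L advanced); B->plug->B->R->G->L->F->refl->G->L'->E->R'->H->plug->H
Char 3 ('B'): step: R->1, L=2; B->plug->B->R->E->L->G->refl->F->L'->G->R'->C->plug->C
Char 4 ('F'): step: R->2, L=2; F->plug->F->R->C->L->D->refl->A->L'->A->R'->E->plug->E
Char 5 ('D'): step: R->3, L=2; D->plug->D->R->H->L->E->refl->C->L'->B->R'->E->plug->E
Char 6 ('E'): step: R->4, L=2; E->plug->E->R->E->L->G->refl->F->L'->G->R'->C->plug->C
Char 7 ('F'): step: R->5, L=2; F->plug->F->R->A->L->A->refl->D->L'->C->R'->G->plug->G
Char 8 ('A'): step: R->6, L=2; A->plug->A->R->E->L->G->refl->F->L'->G->R'->B->plug->B
Char 9 ('B'): step: R->7, L=2; B->plug->B->R->B->L->C->refl->E->L'->H->R'->C->plug->C
Char 10 ('H'): step: R->0, L->3 (L advanced); H->plug->H->R->E->L->G->refl->F->L'->D->R'->F->plug->F
Final: ciphertext=BHCEECGBCF, RIGHT=0, LEFT=3

Answer: BHCEECGBCF 0 3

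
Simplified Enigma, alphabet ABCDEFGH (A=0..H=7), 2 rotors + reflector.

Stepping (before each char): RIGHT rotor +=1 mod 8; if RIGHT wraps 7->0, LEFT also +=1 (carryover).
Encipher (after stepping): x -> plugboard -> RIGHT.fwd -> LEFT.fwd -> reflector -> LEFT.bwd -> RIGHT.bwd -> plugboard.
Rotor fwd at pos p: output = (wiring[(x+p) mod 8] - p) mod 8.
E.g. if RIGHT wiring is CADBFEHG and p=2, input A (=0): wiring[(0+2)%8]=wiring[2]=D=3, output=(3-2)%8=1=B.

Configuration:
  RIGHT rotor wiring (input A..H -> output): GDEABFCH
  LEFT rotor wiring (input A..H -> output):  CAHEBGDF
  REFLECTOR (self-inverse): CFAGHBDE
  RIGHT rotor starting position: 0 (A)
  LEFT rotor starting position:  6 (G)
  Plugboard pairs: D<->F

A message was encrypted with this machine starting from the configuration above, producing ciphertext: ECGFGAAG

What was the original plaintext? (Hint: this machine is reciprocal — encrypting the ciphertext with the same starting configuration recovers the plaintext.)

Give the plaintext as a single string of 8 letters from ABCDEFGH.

Char 1 ('E'): step: R->1, L=6; E->plug->E->R->E->L->B->refl->F->L'->A->R'->D->plug->F
Char 2 ('C'): step: R->2, L=6; C->plug->C->R->H->L->A->refl->C->L'->D->R'->D->plug->F
Char 3 ('G'): step: R->3, L=6; G->plug->G->R->A->L->F->refl->B->L'->E->R'->E->plug->E
Char 4 ('F'): step: R->4, L=6; F->plug->D->R->D->L->C->refl->A->L'->H->R'->F->plug->D
Char 5 ('G'): step: R->5, L=6; G->plug->G->R->D->L->C->refl->A->L'->H->R'->F->plug->D
Char 6 ('A'): step: R->6, L=6; A->plug->A->R->E->L->B->refl->F->L'->A->R'->C->plug->C
Char 7 ('A'): step: R->7, L=6; A->plug->A->R->A->L->F->refl->B->L'->E->R'->C->plug->C
Char 8 ('G'): step: R->0, L->7 (L advanced); G->plug->G->R->C->L->B->refl->F->L'->E->R'->C->plug->C

Answer: FFEDDCCC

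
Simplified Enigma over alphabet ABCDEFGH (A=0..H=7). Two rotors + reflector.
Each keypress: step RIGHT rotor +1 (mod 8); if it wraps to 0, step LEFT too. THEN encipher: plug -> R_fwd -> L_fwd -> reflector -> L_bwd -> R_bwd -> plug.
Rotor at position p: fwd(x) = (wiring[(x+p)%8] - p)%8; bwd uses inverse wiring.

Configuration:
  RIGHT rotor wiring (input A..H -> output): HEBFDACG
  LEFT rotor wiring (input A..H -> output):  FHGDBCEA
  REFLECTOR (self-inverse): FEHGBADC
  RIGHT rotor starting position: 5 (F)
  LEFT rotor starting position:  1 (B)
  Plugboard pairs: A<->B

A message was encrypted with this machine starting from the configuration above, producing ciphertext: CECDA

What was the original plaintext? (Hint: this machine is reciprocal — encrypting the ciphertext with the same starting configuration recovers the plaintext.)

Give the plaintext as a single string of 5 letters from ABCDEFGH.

Char 1 ('C'): step: R->6, L=1; C->plug->C->R->B->L->F->refl->A->L'->D->R'->E->plug->E
Char 2 ('E'): step: R->7, L=1; E->plug->E->R->G->L->H->refl->C->L'->C->R'->D->plug->D
Char 3 ('C'): step: R->0, L->2 (L advanced); C->plug->C->R->B->L->B->refl->E->L'->A->R'->F->plug->F
Char 4 ('D'): step: R->1, L=2; D->plug->D->R->C->L->H->refl->C->L'->E->R'->C->plug->C
Char 5 ('A'): step: R->2, L=2; A->plug->B->R->D->L->A->refl->F->L'->H->R'->A->plug->B

Answer: EDFCB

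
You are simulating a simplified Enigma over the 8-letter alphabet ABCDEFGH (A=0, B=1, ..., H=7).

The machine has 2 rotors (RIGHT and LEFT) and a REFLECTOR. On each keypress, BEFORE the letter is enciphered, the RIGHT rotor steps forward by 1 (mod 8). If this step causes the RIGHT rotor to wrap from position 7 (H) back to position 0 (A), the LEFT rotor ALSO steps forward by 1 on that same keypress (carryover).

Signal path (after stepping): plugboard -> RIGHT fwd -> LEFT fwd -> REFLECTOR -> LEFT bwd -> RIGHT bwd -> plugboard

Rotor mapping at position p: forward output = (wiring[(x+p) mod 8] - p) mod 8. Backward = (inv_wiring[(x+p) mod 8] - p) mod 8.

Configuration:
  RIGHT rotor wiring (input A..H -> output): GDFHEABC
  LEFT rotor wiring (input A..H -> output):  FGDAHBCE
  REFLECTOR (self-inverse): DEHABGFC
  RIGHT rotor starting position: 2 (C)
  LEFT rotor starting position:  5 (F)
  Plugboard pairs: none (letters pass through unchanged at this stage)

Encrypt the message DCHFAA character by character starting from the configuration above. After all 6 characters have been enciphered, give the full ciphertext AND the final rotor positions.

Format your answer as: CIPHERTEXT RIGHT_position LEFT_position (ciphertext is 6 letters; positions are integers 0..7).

Answer: FGGDDF 0 6

Derivation:
Char 1 ('D'): step: R->3, L=5; D->plug->D->R->G->L->D->refl->A->L'->D->R'->F->plug->F
Char 2 ('C'): step: R->4, L=5; C->plug->C->R->F->L->G->refl->F->L'->B->R'->G->plug->G
Char 3 ('H'): step: R->5, L=5; H->plug->H->R->H->L->C->refl->H->L'->C->R'->G->plug->G
Char 4 ('F'): step: R->6, L=5; F->plug->F->R->B->L->F->refl->G->L'->F->R'->D->plug->D
Char 5 ('A'): step: R->7, L=5; A->plug->A->R->D->L->A->refl->D->L'->G->R'->D->plug->D
Char 6 ('A'): step: R->0, L->6 (L advanced); A->plug->A->R->G->L->B->refl->E->L'->A->R'->F->plug->F
Final: ciphertext=FGGDDF, RIGHT=0, LEFT=6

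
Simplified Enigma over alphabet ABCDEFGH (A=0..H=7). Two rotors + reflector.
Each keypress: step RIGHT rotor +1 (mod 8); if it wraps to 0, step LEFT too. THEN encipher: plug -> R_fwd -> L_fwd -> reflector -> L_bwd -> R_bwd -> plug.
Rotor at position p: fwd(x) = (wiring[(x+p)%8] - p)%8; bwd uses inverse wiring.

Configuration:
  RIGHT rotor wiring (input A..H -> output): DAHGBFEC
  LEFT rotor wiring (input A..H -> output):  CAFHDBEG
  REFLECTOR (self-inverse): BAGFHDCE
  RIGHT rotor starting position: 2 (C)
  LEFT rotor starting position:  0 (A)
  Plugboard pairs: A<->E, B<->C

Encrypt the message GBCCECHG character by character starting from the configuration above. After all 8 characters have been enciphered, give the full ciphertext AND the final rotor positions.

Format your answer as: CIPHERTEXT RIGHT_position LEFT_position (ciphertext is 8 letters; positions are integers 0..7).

Char 1 ('G'): step: R->3, L=0; G->plug->G->R->F->L->B->refl->A->L'->B->R'->D->plug->D
Char 2 ('B'): step: R->4, L=0; B->plug->C->R->A->L->C->refl->G->L'->H->R'->E->plug->A
Char 3 ('C'): step: R->5, L=0; C->plug->B->R->H->L->G->refl->C->L'->A->R'->A->plug->E
Char 4 ('C'): step: R->6, L=0; C->plug->B->R->E->L->D->refl->F->L'->C->R'->D->plug->D
Char 5 ('E'): step: R->7, L=0; E->plug->A->R->D->L->H->refl->E->L'->G->R'->G->plug->G
Char 6 ('C'): step: R->0, L->1 (L advanced); C->plug->B->R->A->L->H->refl->E->L'->B->R'->E->plug->A
Char 7 ('H'): step: R->1, L=1; H->plug->H->R->C->L->G->refl->C->L'->D->R'->F->plug->F
Char 8 ('G'): step: R->2, L=1; G->plug->G->R->B->L->E->refl->H->L'->A->R'->F->plug->F
Final: ciphertext=DAEDGAFF, RIGHT=2, LEFT=1

Answer: DAEDGAFF 2 1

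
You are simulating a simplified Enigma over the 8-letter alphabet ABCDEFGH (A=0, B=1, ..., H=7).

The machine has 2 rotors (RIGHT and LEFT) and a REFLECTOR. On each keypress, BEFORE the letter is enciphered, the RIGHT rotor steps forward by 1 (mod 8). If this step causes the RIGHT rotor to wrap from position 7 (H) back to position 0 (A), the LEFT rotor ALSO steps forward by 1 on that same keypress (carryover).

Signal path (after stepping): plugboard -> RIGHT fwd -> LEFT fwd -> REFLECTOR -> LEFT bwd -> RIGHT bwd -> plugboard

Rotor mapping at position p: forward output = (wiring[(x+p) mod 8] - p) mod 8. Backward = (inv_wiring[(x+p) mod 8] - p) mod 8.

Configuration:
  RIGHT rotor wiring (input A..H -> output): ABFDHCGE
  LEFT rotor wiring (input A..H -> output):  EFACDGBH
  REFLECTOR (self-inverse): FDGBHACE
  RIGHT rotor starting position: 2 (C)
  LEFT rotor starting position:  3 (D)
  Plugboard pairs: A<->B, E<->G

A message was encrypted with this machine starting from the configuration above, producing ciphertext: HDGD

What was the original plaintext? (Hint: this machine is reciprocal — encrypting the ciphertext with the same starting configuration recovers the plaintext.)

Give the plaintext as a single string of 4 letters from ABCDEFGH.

Char 1 ('H'): step: R->3, L=3; H->plug->H->R->C->L->D->refl->B->L'->F->R'->F->plug->F
Char 2 ('D'): step: R->4, L=3; D->plug->D->R->A->L->H->refl->E->L'->E->R'->E->plug->G
Char 3 ('G'): step: R->5, L=3; G->plug->E->R->E->L->E->refl->H->L'->A->R'->F->plug->F
Char 4 ('D'): step: R->6, L=3; D->plug->D->R->D->L->G->refl->C->L'->G->R'->B->plug->A

Answer: FGFA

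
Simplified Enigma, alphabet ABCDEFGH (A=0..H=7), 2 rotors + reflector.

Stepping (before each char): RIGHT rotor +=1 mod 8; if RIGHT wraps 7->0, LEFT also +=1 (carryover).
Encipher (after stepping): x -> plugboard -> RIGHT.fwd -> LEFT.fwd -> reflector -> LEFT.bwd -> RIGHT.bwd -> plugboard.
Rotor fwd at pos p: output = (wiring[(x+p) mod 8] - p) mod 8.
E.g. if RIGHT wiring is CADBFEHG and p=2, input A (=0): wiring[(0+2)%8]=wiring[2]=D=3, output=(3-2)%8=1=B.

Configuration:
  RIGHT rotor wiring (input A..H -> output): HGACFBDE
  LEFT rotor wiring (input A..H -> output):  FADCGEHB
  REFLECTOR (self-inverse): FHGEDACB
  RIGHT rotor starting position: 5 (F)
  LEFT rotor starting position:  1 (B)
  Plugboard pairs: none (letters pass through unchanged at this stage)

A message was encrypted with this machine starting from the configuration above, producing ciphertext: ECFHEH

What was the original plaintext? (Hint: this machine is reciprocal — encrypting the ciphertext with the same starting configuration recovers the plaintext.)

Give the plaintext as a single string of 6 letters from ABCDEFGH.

Char 1 ('E'): step: R->6, L=1; E->plug->E->R->C->L->B->refl->H->L'->A->R'->D->plug->D
Char 2 ('C'): step: R->7, L=1; C->plug->C->R->H->L->E->refl->D->L'->E->R'->H->plug->H
Char 3 ('F'): step: R->0, L->2 (L advanced); F->plug->F->R->B->L->A->refl->F->L'->E->R'->H->plug->H
Char 4 ('H'): step: R->1, L=2; H->plug->H->R->G->L->D->refl->E->L'->C->R'->F->plug->F
Char 5 ('E'): step: R->2, L=2; E->plug->E->R->B->L->A->refl->F->L'->E->R'->H->plug->H
Char 6 ('H'): step: R->3, L=2; H->plug->H->R->F->L->H->refl->B->L'->A->R'->D->plug->D

Answer: DHHFHD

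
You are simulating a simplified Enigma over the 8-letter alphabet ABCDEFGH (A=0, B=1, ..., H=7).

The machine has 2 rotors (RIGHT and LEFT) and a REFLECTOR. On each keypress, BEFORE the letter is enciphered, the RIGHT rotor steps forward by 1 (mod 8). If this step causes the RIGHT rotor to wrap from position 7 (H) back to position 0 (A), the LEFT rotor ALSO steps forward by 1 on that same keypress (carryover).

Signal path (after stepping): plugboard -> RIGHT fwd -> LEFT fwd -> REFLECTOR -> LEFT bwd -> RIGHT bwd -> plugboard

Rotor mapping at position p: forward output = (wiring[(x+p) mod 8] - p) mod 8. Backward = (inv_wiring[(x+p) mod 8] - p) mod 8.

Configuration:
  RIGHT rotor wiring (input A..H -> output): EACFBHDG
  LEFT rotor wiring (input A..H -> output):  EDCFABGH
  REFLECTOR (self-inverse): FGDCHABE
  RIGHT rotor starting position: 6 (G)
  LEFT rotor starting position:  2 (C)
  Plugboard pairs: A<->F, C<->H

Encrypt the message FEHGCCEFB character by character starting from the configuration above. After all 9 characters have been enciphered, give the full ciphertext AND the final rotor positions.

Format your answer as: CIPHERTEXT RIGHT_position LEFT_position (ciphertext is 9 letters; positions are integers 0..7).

Answer: ACFDHGGDA 7 3

Derivation:
Char 1 ('F'): step: R->7, L=2; F->plug->A->R->H->L->B->refl->G->L'->C->R'->F->plug->A
Char 2 ('E'): step: R->0, L->3 (L advanced); E->plug->E->R->B->L->F->refl->A->L'->G->R'->H->plug->C
Char 3 ('H'): step: R->1, L=3; H->plug->C->R->E->L->E->refl->H->L'->H->R'->A->plug->F
Char 4 ('G'): step: R->2, L=3; G->plug->G->R->C->L->G->refl->B->L'->F->R'->D->plug->D
Char 5 ('C'): step: R->3, L=3; C->plug->H->R->H->L->H->refl->E->L'->E->R'->C->plug->H
Char 6 ('C'): step: R->4, L=3; C->plug->H->R->B->L->F->refl->A->L'->G->R'->G->plug->G
Char 7 ('E'): step: R->5, L=3; E->plug->E->R->D->L->D->refl->C->L'->A->R'->G->plug->G
Char 8 ('F'): step: R->6, L=3; F->plug->A->R->F->L->B->refl->G->L'->C->R'->D->plug->D
Char 9 ('B'): step: R->7, L=3; B->plug->B->R->F->L->B->refl->G->L'->C->R'->F->plug->A
Final: ciphertext=ACFDHGGDA, RIGHT=7, LEFT=3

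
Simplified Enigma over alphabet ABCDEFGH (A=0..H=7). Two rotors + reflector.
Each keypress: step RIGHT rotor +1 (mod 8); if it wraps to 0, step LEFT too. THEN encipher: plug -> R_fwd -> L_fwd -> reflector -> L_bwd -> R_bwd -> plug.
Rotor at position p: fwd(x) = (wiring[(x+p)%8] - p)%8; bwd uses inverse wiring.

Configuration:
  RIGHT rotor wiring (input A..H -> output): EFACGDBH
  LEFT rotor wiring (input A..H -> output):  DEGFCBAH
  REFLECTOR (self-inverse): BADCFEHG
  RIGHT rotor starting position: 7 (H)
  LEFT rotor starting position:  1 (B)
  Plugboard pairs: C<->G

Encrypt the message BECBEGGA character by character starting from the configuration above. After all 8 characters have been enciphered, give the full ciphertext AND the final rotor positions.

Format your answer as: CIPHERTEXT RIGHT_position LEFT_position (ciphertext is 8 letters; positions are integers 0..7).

Char 1 ('B'): step: R->0, L->2 (L advanced); B->plug->B->R->F->L->F->refl->E->L'->A->R'->C->plug->G
Char 2 ('E'): step: R->1, L=2; E->plug->E->R->C->L->A->refl->B->L'->G->R'->G->plug->C
Char 3 ('C'): step: R->2, L=2; C->plug->G->R->C->L->A->refl->B->L'->G->R'->A->plug->A
Char 4 ('B'): step: R->3, L=2; B->plug->B->R->D->L->H->refl->G->L'->E->R'->E->plug->E
Char 5 ('E'): step: R->4, L=2; E->plug->E->R->A->L->E->refl->F->L'->F->R'->C->plug->G
Char 6 ('G'): step: R->5, L=2; G->plug->C->R->C->L->A->refl->B->L'->G->R'->A->plug->A
Char 7 ('G'): step: R->6, L=2; G->plug->C->R->G->L->B->refl->A->L'->C->R'->E->plug->E
Char 8 ('A'): step: R->7, L=2; A->plug->A->R->A->L->E->refl->F->L'->F->R'->B->plug->B
Final: ciphertext=GCAEGAEB, RIGHT=7, LEFT=2

Answer: GCAEGAEB 7 2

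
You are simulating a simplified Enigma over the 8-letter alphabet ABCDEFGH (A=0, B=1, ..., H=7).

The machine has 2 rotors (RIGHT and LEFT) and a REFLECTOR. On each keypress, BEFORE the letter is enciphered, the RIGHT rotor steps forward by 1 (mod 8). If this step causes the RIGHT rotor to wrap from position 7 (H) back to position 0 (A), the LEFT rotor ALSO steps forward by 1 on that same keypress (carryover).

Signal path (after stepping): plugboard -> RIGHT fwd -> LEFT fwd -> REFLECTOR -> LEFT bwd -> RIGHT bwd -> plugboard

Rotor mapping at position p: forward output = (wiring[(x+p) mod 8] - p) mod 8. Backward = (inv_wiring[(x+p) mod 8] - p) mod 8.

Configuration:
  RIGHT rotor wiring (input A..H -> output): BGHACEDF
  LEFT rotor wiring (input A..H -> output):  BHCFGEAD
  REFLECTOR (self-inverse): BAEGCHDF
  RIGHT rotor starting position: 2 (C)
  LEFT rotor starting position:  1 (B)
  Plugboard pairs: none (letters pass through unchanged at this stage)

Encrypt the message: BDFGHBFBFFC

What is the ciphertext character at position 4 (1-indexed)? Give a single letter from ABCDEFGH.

Char 1 ('B'): step: R->3, L=1; B->plug->B->R->H->L->A->refl->B->L'->B->R'->C->plug->C
Char 2 ('D'): step: R->4, L=1; D->plug->D->R->B->L->B->refl->A->L'->H->R'->C->plug->C
Char 3 ('F'): step: R->5, L=1; F->plug->F->R->C->L->E->refl->C->L'->G->R'->B->plug->B
Char 4 ('G'): step: R->6, L=1; G->plug->G->R->E->L->D->refl->G->L'->A->R'->D->plug->D

D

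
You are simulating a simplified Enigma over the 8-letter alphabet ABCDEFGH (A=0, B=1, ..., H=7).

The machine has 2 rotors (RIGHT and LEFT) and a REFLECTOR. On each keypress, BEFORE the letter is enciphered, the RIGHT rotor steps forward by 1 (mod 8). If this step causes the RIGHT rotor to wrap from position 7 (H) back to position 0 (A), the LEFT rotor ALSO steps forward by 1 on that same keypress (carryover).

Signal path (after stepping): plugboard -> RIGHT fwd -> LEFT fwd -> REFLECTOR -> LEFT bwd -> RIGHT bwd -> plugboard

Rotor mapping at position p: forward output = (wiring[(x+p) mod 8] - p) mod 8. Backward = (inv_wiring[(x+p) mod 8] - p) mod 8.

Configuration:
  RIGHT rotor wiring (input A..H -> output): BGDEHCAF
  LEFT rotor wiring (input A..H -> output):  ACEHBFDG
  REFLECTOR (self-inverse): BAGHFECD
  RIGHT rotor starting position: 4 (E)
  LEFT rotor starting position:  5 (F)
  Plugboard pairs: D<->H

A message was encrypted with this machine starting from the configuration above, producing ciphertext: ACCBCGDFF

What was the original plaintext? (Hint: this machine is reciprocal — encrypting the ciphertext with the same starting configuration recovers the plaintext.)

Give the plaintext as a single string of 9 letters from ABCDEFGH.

Char 1 ('A'): step: R->5, L=5; A->plug->A->R->F->L->H->refl->D->L'->D->R'->B->plug->B
Char 2 ('C'): step: R->6, L=5; C->plug->C->R->D->L->D->refl->H->L'->F->R'->E->plug->E
Char 3 ('C'): step: R->7, L=5; C->plug->C->R->H->L->E->refl->F->L'->E->R'->D->plug->H
Char 4 ('B'): step: R->0, L->6 (L advanced); B->plug->B->R->G->L->D->refl->H->L'->H->R'->E->plug->E
Char 5 ('C'): step: R->1, L=6; C->plug->C->R->D->L->E->refl->F->L'->A->R'->H->plug->D
Char 6 ('G'): step: R->2, L=6; G->plug->G->R->H->L->H->refl->D->L'->G->R'->E->plug->E
Char 7 ('D'): step: R->3, L=6; D->plug->H->R->A->L->F->refl->E->L'->D->R'->G->plug->G
Char 8 ('F'): step: R->4, L=6; F->plug->F->R->C->L->C->refl->G->L'->E->R'->C->plug->C
Char 9 ('F'): step: R->5, L=6; F->plug->F->R->G->L->D->refl->H->L'->H->R'->G->plug->G

Answer: BEHEDEGCG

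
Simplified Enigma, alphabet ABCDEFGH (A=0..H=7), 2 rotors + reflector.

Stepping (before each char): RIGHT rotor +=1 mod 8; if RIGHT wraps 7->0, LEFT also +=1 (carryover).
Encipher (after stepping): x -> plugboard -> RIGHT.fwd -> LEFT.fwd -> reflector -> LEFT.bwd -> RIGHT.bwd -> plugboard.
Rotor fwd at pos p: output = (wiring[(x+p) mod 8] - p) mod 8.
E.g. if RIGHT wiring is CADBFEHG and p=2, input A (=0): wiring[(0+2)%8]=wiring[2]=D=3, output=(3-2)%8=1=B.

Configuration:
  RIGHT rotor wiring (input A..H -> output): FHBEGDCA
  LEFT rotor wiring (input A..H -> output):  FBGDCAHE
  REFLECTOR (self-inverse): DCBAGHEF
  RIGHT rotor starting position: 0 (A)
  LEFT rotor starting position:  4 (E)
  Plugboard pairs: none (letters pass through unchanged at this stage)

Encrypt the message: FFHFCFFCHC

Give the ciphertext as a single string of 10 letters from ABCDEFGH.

Char 1 ('F'): step: R->1, L=4; F->plug->F->R->B->L->E->refl->G->L'->A->R'->B->plug->B
Char 2 ('F'): step: R->2, L=4; F->plug->F->R->G->L->C->refl->B->L'->E->R'->C->plug->C
Char 3 ('H'): step: R->3, L=4; H->plug->H->R->G->L->C->refl->B->L'->E->R'->G->plug->G
Char 4 ('F'): step: R->4, L=4; F->plug->F->R->D->L->A->refl->D->L'->C->R'->A->plug->A
Char 5 ('C'): step: R->5, L=4; C->plug->C->R->D->L->A->refl->D->L'->C->R'->E->plug->E
Char 6 ('F'): step: R->6, L=4; F->plug->F->R->G->L->C->refl->B->L'->E->R'->A->plug->A
Char 7 ('F'): step: R->7, L=4; F->plug->F->R->H->L->H->refl->F->L'->F->R'->E->plug->E
Char 8 ('C'): step: R->0, L->5 (L advanced); C->plug->C->R->B->L->C->refl->B->L'->F->R'->A->plug->A
Char 9 ('H'): step: R->1, L=5; H->plug->H->R->E->L->E->refl->G->L'->G->R'->A->plug->A
Char 10 ('C'): step: R->2, L=5; C->plug->C->R->E->L->E->refl->G->L'->G->R'->F->plug->F

Answer: BCGAEAEAAF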